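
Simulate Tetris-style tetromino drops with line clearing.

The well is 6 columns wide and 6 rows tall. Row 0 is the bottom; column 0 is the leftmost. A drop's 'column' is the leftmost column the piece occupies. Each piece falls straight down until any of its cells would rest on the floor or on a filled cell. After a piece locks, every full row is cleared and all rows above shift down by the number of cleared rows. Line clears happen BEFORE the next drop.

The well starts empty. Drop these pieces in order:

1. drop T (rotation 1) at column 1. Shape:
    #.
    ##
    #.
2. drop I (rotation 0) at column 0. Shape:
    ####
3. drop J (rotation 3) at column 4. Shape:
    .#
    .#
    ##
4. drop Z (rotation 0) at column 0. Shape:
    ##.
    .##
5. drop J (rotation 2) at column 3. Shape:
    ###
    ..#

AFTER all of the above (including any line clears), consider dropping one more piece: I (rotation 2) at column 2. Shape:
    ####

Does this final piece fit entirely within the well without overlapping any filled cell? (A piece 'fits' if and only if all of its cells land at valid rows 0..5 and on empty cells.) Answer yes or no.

Drop 1: T rot1 at col 1 lands with bottom-row=0; cleared 0 line(s) (total 0); column heights now [0 3 2 0 0 0], max=3
Drop 2: I rot0 at col 0 lands with bottom-row=3; cleared 0 line(s) (total 0); column heights now [4 4 4 4 0 0], max=4
Drop 3: J rot3 at col 4 lands with bottom-row=0; cleared 0 line(s) (total 0); column heights now [4 4 4 4 1 3], max=4
Drop 4: Z rot0 at col 0 lands with bottom-row=4; cleared 0 line(s) (total 0); column heights now [6 6 5 4 1 3], max=6
Drop 5: J rot2 at col 3 lands with bottom-row=3; cleared 0 line(s) (total 0); column heights now [6 6 5 5 5 5], max=6
Test piece I rot2 at col 2 (width 4): heights before test = [6 6 5 5 5 5]; fits = True

Answer: yes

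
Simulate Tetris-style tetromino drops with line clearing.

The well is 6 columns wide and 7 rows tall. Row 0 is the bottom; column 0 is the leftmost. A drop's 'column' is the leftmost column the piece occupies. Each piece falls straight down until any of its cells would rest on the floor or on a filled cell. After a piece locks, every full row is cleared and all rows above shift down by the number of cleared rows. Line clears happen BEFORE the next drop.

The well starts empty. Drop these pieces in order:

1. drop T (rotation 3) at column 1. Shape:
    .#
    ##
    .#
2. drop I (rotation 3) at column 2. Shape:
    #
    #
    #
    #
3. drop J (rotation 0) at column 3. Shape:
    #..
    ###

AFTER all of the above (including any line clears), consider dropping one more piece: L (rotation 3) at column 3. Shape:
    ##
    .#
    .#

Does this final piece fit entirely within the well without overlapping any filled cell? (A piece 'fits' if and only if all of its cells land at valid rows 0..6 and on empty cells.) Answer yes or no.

Drop 1: T rot3 at col 1 lands with bottom-row=0; cleared 0 line(s) (total 0); column heights now [0 2 3 0 0 0], max=3
Drop 2: I rot3 at col 2 lands with bottom-row=3; cleared 0 line(s) (total 0); column heights now [0 2 7 0 0 0], max=7
Drop 3: J rot0 at col 3 lands with bottom-row=0; cleared 0 line(s) (total 0); column heights now [0 2 7 2 1 1], max=7
Test piece L rot3 at col 3 (width 2): heights before test = [0 2 7 2 1 1]; fits = True

Answer: yes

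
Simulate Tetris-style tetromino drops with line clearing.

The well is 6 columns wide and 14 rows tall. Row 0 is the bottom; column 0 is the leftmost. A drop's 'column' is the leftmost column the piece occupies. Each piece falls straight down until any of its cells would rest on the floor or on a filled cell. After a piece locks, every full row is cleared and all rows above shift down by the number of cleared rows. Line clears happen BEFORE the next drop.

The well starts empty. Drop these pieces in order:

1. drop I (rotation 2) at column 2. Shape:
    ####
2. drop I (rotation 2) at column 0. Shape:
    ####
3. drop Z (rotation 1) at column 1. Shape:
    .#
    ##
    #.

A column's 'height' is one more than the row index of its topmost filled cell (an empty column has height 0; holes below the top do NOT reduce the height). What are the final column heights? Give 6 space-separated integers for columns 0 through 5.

Drop 1: I rot2 at col 2 lands with bottom-row=0; cleared 0 line(s) (total 0); column heights now [0 0 1 1 1 1], max=1
Drop 2: I rot2 at col 0 lands with bottom-row=1; cleared 0 line(s) (total 0); column heights now [2 2 2 2 1 1], max=2
Drop 3: Z rot1 at col 1 lands with bottom-row=2; cleared 0 line(s) (total 0); column heights now [2 4 5 2 1 1], max=5

Answer: 2 4 5 2 1 1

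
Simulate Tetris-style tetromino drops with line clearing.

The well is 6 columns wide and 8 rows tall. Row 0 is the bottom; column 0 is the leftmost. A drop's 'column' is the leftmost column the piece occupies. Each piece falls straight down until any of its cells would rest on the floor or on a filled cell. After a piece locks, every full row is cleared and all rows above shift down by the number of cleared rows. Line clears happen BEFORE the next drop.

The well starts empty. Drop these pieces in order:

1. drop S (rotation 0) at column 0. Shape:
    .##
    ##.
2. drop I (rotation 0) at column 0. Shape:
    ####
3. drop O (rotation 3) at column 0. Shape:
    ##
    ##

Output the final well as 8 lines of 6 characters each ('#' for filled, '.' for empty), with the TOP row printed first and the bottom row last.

Drop 1: S rot0 at col 0 lands with bottom-row=0; cleared 0 line(s) (total 0); column heights now [1 2 2 0 0 0], max=2
Drop 2: I rot0 at col 0 lands with bottom-row=2; cleared 0 line(s) (total 0); column heights now [3 3 3 3 0 0], max=3
Drop 3: O rot3 at col 0 lands with bottom-row=3; cleared 0 line(s) (total 0); column heights now [5 5 3 3 0 0], max=5

Answer: ......
......
......
##....
##....
####..
.##...
##....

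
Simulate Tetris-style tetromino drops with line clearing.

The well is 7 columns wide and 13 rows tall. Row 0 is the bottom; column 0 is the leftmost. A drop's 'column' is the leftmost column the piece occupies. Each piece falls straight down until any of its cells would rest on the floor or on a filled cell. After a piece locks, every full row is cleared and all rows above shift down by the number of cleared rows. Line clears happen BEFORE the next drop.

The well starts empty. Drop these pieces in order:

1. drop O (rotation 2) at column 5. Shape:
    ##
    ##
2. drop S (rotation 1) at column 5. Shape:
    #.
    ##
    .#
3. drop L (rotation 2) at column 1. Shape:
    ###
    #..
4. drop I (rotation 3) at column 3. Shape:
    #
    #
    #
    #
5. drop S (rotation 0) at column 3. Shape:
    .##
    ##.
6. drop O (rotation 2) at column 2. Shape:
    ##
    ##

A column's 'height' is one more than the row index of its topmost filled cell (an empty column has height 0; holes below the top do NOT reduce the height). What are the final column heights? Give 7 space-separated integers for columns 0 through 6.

Answer: 0 2 9 9 8 8 4

Derivation:
Drop 1: O rot2 at col 5 lands with bottom-row=0; cleared 0 line(s) (total 0); column heights now [0 0 0 0 0 2 2], max=2
Drop 2: S rot1 at col 5 lands with bottom-row=2; cleared 0 line(s) (total 0); column heights now [0 0 0 0 0 5 4], max=5
Drop 3: L rot2 at col 1 lands with bottom-row=0; cleared 0 line(s) (total 0); column heights now [0 2 2 2 0 5 4], max=5
Drop 4: I rot3 at col 3 lands with bottom-row=2; cleared 0 line(s) (total 0); column heights now [0 2 2 6 0 5 4], max=6
Drop 5: S rot0 at col 3 lands with bottom-row=6; cleared 0 line(s) (total 0); column heights now [0 2 2 7 8 8 4], max=8
Drop 6: O rot2 at col 2 lands with bottom-row=7; cleared 0 line(s) (total 0); column heights now [0 2 9 9 8 8 4], max=9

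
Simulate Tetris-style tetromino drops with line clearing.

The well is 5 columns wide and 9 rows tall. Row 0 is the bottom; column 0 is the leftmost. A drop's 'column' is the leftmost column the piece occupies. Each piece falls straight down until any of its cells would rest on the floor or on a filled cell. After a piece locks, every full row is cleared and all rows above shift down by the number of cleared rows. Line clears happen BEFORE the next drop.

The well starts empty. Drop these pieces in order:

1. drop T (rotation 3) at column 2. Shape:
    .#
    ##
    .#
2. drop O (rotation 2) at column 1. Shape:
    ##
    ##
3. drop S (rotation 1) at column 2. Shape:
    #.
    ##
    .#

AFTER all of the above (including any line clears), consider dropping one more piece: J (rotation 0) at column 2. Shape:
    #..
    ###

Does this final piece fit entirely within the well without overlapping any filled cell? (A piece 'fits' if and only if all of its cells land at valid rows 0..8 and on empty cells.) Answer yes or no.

Answer: yes

Derivation:
Drop 1: T rot3 at col 2 lands with bottom-row=0; cleared 0 line(s) (total 0); column heights now [0 0 2 3 0], max=3
Drop 2: O rot2 at col 1 lands with bottom-row=2; cleared 0 line(s) (total 0); column heights now [0 4 4 3 0], max=4
Drop 3: S rot1 at col 2 lands with bottom-row=3; cleared 0 line(s) (total 0); column heights now [0 4 6 5 0], max=6
Test piece J rot0 at col 2 (width 3): heights before test = [0 4 6 5 0]; fits = True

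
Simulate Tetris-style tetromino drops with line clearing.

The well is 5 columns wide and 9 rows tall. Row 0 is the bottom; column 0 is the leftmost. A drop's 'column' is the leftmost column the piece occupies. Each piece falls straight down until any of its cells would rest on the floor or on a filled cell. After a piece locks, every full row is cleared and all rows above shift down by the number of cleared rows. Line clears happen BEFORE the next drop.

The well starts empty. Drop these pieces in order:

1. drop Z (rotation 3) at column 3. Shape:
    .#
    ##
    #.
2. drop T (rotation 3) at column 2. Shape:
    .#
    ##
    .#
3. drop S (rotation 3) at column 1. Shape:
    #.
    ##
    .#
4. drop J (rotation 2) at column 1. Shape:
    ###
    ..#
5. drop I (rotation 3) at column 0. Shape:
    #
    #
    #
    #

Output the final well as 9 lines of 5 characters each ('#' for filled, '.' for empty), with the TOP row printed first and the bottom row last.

Drop 1: Z rot3 at col 3 lands with bottom-row=0; cleared 0 line(s) (total 0); column heights now [0 0 0 2 3], max=3
Drop 2: T rot3 at col 2 lands with bottom-row=2; cleared 0 line(s) (total 0); column heights now [0 0 4 5 3], max=5
Drop 3: S rot3 at col 1 lands with bottom-row=4; cleared 0 line(s) (total 0); column heights now [0 7 6 5 3], max=7
Drop 4: J rot2 at col 1 lands with bottom-row=6; cleared 0 line(s) (total 0); column heights now [0 8 8 8 3], max=8
Drop 5: I rot3 at col 0 lands with bottom-row=0; cleared 0 line(s) (total 0); column heights now [4 8 8 8 3], max=8

Answer: .....
.###.
.#.#.
.##..
..##.
#.##.
#..##
#..##
#..#.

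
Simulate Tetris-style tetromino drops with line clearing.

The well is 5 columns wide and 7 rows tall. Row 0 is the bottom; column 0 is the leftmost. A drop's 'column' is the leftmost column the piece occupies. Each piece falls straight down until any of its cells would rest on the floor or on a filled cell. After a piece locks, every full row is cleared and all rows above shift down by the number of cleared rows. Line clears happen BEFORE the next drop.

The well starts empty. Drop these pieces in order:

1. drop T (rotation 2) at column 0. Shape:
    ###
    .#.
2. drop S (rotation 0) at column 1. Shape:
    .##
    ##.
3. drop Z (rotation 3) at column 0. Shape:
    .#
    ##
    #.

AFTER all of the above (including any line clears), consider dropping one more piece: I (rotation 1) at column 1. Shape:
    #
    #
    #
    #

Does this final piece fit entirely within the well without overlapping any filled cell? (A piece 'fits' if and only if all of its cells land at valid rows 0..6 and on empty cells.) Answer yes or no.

Answer: no

Derivation:
Drop 1: T rot2 at col 0 lands with bottom-row=0; cleared 0 line(s) (total 0); column heights now [2 2 2 0 0], max=2
Drop 2: S rot0 at col 1 lands with bottom-row=2; cleared 0 line(s) (total 0); column heights now [2 3 4 4 0], max=4
Drop 3: Z rot3 at col 0 lands with bottom-row=2; cleared 0 line(s) (total 0); column heights now [4 5 4 4 0], max=5
Test piece I rot1 at col 1 (width 1): heights before test = [4 5 4 4 0]; fits = False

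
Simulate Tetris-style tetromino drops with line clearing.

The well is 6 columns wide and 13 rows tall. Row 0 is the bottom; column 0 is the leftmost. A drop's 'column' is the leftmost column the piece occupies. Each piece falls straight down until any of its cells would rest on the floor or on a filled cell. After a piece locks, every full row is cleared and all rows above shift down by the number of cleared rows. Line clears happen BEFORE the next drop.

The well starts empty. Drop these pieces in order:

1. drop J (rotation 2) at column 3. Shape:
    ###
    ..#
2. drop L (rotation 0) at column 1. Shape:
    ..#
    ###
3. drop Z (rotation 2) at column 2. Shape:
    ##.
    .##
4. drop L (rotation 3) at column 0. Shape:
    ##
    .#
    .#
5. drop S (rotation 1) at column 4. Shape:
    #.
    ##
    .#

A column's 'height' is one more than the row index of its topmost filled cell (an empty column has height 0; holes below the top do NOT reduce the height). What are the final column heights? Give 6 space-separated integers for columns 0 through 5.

Drop 1: J rot2 at col 3 lands with bottom-row=0; cleared 0 line(s) (total 0); column heights now [0 0 0 2 2 2], max=2
Drop 2: L rot0 at col 1 lands with bottom-row=2; cleared 0 line(s) (total 0); column heights now [0 3 3 4 2 2], max=4
Drop 3: Z rot2 at col 2 lands with bottom-row=4; cleared 0 line(s) (total 0); column heights now [0 3 6 6 5 2], max=6
Drop 4: L rot3 at col 0 lands with bottom-row=3; cleared 0 line(s) (total 0); column heights now [6 6 6 6 5 2], max=6
Drop 5: S rot1 at col 4 lands with bottom-row=4; cleared 1 line(s) (total 1); column heights now [0 5 3 5 6 5], max=6

Answer: 0 5 3 5 6 5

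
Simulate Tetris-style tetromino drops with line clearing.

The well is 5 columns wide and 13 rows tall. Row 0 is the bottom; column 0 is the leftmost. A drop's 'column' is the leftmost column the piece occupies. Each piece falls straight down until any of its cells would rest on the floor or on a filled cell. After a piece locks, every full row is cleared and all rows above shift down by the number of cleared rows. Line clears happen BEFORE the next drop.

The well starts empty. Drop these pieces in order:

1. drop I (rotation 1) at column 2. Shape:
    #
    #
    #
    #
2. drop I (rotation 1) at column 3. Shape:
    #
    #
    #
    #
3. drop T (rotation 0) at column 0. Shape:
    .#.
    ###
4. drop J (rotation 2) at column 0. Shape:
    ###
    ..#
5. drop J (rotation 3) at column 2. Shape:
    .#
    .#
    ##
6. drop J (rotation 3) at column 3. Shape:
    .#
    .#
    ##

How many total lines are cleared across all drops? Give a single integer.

Answer: 0

Derivation:
Drop 1: I rot1 at col 2 lands with bottom-row=0; cleared 0 line(s) (total 0); column heights now [0 0 4 0 0], max=4
Drop 2: I rot1 at col 3 lands with bottom-row=0; cleared 0 line(s) (total 0); column heights now [0 0 4 4 0], max=4
Drop 3: T rot0 at col 0 lands with bottom-row=4; cleared 0 line(s) (total 0); column heights now [5 6 5 4 0], max=6
Drop 4: J rot2 at col 0 lands with bottom-row=5; cleared 0 line(s) (total 0); column heights now [7 7 7 4 0], max=7
Drop 5: J rot3 at col 2 lands with bottom-row=7; cleared 0 line(s) (total 0); column heights now [7 7 8 10 0], max=10
Drop 6: J rot3 at col 3 lands with bottom-row=10; cleared 0 line(s) (total 0); column heights now [7 7 8 11 13], max=13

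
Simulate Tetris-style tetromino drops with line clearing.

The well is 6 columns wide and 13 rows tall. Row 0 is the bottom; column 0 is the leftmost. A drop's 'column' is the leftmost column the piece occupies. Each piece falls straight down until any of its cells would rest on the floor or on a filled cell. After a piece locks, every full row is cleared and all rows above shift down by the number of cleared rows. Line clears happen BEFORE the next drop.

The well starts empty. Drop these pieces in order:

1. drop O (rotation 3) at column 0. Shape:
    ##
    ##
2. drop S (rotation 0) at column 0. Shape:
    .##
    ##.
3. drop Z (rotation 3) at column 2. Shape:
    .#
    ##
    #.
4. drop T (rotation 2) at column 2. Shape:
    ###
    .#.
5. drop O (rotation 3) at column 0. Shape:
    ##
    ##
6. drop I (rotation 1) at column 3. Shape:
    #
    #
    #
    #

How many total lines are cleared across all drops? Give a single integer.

Answer: 0

Derivation:
Drop 1: O rot3 at col 0 lands with bottom-row=0; cleared 0 line(s) (total 0); column heights now [2 2 0 0 0 0], max=2
Drop 2: S rot0 at col 0 lands with bottom-row=2; cleared 0 line(s) (total 0); column heights now [3 4 4 0 0 0], max=4
Drop 3: Z rot3 at col 2 lands with bottom-row=4; cleared 0 line(s) (total 0); column heights now [3 4 6 7 0 0], max=7
Drop 4: T rot2 at col 2 lands with bottom-row=7; cleared 0 line(s) (total 0); column heights now [3 4 9 9 9 0], max=9
Drop 5: O rot3 at col 0 lands with bottom-row=4; cleared 0 line(s) (total 0); column heights now [6 6 9 9 9 0], max=9
Drop 6: I rot1 at col 3 lands with bottom-row=9; cleared 0 line(s) (total 0); column heights now [6 6 9 13 9 0], max=13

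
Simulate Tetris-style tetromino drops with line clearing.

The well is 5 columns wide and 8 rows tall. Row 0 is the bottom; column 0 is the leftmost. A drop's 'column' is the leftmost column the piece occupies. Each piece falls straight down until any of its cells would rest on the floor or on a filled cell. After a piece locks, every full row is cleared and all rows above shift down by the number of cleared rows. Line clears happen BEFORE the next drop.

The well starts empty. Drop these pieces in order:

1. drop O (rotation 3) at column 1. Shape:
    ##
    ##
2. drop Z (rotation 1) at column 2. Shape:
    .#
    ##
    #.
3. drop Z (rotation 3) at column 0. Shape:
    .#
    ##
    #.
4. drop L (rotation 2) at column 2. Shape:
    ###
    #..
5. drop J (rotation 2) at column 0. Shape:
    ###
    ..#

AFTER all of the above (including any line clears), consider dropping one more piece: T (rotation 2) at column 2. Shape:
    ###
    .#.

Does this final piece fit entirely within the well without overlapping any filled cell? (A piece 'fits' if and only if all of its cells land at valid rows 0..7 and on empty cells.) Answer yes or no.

Drop 1: O rot3 at col 1 lands with bottom-row=0; cleared 0 line(s) (total 0); column heights now [0 2 2 0 0], max=2
Drop 2: Z rot1 at col 2 lands with bottom-row=2; cleared 0 line(s) (total 0); column heights now [0 2 4 5 0], max=5
Drop 3: Z rot3 at col 0 lands with bottom-row=1; cleared 0 line(s) (total 0); column heights now [3 4 4 5 0], max=5
Drop 4: L rot2 at col 2 lands with bottom-row=4; cleared 0 line(s) (total 0); column heights now [3 4 6 6 6], max=6
Drop 5: J rot2 at col 0 lands with bottom-row=6; cleared 0 line(s) (total 0); column heights now [8 8 8 6 6], max=8
Test piece T rot2 at col 2 (width 3): heights before test = [8 8 8 6 6]; fits = False

Answer: no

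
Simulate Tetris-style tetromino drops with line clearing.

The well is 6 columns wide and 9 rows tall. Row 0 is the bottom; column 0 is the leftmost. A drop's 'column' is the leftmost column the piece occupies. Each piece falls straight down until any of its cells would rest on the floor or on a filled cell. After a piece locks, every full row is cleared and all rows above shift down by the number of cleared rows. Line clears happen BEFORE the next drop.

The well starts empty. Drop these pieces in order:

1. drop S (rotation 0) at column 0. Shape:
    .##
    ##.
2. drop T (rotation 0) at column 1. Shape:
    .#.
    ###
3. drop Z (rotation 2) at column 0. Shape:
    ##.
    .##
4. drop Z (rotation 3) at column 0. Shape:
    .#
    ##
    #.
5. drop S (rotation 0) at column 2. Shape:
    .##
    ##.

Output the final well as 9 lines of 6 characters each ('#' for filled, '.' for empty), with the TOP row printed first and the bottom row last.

Answer: .#....
##....
#..##.
####..
.##...
..#...
.###..
.##...
##....

Derivation:
Drop 1: S rot0 at col 0 lands with bottom-row=0; cleared 0 line(s) (total 0); column heights now [1 2 2 0 0 0], max=2
Drop 2: T rot0 at col 1 lands with bottom-row=2; cleared 0 line(s) (total 0); column heights now [1 3 4 3 0 0], max=4
Drop 3: Z rot2 at col 0 lands with bottom-row=4; cleared 0 line(s) (total 0); column heights now [6 6 5 3 0 0], max=6
Drop 4: Z rot3 at col 0 lands with bottom-row=6; cleared 0 line(s) (total 0); column heights now [8 9 5 3 0 0], max=9
Drop 5: S rot0 at col 2 lands with bottom-row=5; cleared 0 line(s) (total 0); column heights now [8 9 6 7 7 0], max=9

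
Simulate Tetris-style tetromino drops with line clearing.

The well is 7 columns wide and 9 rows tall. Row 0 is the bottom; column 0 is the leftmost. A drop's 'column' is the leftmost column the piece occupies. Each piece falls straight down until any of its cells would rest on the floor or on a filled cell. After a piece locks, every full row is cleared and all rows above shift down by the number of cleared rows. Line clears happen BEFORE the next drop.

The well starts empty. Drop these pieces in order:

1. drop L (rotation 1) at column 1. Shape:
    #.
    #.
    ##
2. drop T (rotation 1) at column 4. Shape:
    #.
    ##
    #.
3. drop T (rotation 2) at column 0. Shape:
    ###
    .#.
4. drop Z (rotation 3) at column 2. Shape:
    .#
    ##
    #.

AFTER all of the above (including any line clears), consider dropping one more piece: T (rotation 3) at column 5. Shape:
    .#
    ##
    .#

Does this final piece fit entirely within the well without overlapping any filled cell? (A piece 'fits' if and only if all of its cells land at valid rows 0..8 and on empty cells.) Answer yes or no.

Drop 1: L rot1 at col 1 lands with bottom-row=0; cleared 0 line(s) (total 0); column heights now [0 3 1 0 0 0 0], max=3
Drop 2: T rot1 at col 4 lands with bottom-row=0; cleared 0 line(s) (total 0); column heights now [0 3 1 0 3 2 0], max=3
Drop 3: T rot2 at col 0 lands with bottom-row=3; cleared 0 line(s) (total 0); column heights now [5 5 5 0 3 2 0], max=5
Drop 4: Z rot3 at col 2 lands with bottom-row=5; cleared 0 line(s) (total 0); column heights now [5 5 7 8 3 2 0], max=8
Test piece T rot3 at col 5 (width 2): heights before test = [5 5 7 8 3 2 0]; fits = True

Answer: yes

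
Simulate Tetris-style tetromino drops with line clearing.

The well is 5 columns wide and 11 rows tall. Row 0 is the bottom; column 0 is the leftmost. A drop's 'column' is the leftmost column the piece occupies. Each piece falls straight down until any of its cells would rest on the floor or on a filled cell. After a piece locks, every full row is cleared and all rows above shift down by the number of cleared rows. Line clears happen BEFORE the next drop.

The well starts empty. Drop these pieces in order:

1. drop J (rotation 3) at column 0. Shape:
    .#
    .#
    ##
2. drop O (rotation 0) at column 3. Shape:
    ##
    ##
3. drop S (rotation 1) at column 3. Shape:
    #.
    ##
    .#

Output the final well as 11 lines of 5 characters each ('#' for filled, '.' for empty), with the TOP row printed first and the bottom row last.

Drop 1: J rot3 at col 0 lands with bottom-row=0; cleared 0 line(s) (total 0); column heights now [1 3 0 0 0], max=3
Drop 2: O rot0 at col 3 lands with bottom-row=0; cleared 0 line(s) (total 0); column heights now [1 3 0 2 2], max=3
Drop 3: S rot1 at col 3 lands with bottom-row=2; cleared 0 line(s) (total 0); column heights now [1 3 0 5 4], max=5

Answer: .....
.....
.....
.....
.....
.....
...#.
...##
.#..#
.#.##
##.##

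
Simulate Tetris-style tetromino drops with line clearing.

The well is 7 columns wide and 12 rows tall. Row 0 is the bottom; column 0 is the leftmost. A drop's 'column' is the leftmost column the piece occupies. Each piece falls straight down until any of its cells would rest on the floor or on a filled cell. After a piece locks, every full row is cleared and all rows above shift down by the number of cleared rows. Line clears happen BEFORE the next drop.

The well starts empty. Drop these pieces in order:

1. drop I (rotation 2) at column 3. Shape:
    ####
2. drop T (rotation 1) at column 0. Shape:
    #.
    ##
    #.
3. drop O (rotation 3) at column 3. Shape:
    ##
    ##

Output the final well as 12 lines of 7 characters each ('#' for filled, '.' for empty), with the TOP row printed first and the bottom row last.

Answer: .......
.......
.......
.......
.......
.......
.......
.......
.......
#..##..
##.##..
#..####

Derivation:
Drop 1: I rot2 at col 3 lands with bottom-row=0; cleared 0 line(s) (total 0); column heights now [0 0 0 1 1 1 1], max=1
Drop 2: T rot1 at col 0 lands with bottom-row=0; cleared 0 line(s) (total 0); column heights now [3 2 0 1 1 1 1], max=3
Drop 3: O rot3 at col 3 lands with bottom-row=1; cleared 0 line(s) (total 0); column heights now [3 2 0 3 3 1 1], max=3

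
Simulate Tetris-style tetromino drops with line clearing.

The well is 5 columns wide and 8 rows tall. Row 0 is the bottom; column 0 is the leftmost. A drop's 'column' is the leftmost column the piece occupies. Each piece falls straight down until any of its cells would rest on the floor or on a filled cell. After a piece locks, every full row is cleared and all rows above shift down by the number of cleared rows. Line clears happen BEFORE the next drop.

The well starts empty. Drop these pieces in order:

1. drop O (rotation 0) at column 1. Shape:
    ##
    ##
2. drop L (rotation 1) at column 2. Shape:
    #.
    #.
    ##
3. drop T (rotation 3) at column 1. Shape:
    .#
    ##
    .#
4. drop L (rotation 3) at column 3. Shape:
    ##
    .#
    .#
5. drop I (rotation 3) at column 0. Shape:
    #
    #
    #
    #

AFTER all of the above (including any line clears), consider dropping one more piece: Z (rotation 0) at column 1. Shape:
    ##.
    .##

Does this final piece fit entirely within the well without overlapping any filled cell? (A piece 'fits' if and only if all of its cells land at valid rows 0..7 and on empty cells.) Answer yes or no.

Drop 1: O rot0 at col 1 lands with bottom-row=0; cleared 0 line(s) (total 0); column heights now [0 2 2 0 0], max=2
Drop 2: L rot1 at col 2 lands with bottom-row=2; cleared 0 line(s) (total 0); column heights now [0 2 5 3 0], max=5
Drop 3: T rot3 at col 1 lands with bottom-row=5; cleared 0 line(s) (total 0); column heights now [0 7 8 3 0], max=8
Drop 4: L rot3 at col 3 lands with bottom-row=1; cleared 0 line(s) (total 0); column heights now [0 7 8 4 4], max=8
Drop 5: I rot3 at col 0 lands with bottom-row=0; cleared 0 line(s) (total 0); column heights now [4 7 8 4 4], max=8
Test piece Z rot0 at col 1 (width 3): heights before test = [4 7 8 4 4]; fits = False

Answer: no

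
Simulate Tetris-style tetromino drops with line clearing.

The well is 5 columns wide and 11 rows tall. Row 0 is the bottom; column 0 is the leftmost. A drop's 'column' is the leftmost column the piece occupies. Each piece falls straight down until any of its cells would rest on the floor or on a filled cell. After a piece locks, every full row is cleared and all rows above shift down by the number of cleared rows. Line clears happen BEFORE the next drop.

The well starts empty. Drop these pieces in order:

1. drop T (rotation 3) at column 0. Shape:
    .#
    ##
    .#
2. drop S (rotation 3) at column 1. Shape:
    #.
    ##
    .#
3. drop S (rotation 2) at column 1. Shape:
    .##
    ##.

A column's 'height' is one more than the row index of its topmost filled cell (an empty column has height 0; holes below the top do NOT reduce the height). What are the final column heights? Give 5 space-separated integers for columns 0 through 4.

Answer: 2 6 7 7 0

Derivation:
Drop 1: T rot3 at col 0 lands with bottom-row=0; cleared 0 line(s) (total 0); column heights now [2 3 0 0 0], max=3
Drop 2: S rot3 at col 1 lands with bottom-row=2; cleared 0 line(s) (total 0); column heights now [2 5 4 0 0], max=5
Drop 3: S rot2 at col 1 lands with bottom-row=5; cleared 0 line(s) (total 0); column heights now [2 6 7 7 0], max=7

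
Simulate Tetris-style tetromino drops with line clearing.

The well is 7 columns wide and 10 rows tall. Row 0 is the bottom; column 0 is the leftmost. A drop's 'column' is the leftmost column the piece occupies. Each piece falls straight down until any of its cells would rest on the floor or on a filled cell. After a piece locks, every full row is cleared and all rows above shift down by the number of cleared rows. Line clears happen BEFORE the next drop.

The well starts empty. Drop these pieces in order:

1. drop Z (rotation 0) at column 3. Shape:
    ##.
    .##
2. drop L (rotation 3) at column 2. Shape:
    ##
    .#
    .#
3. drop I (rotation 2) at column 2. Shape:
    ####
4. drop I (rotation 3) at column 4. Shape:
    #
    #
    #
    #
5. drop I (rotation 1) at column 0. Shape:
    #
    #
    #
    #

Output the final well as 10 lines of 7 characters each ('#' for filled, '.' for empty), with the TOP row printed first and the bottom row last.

Answer: ....#..
....#..
....#..
....#..
..####.
..##...
#..#...
#..#...
#..##..
#...##.

Derivation:
Drop 1: Z rot0 at col 3 lands with bottom-row=0; cleared 0 line(s) (total 0); column heights now [0 0 0 2 2 1 0], max=2
Drop 2: L rot3 at col 2 lands with bottom-row=2; cleared 0 line(s) (total 0); column heights now [0 0 5 5 2 1 0], max=5
Drop 3: I rot2 at col 2 lands with bottom-row=5; cleared 0 line(s) (total 0); column heights now [0 0 6 6 6 6 0], max=6
Drop 4: I rot3 at col 4 lands with bottom-row=6; cleared 0 line(s) (total 0); column heights now [0 0 6 6 10 6 0], max=10
Drop 5: I rot1 at col 0 lands with bottom-row=0; cleared 0 line(s) (total 0); column heights now [4 0 6 6 10 6 0], max=10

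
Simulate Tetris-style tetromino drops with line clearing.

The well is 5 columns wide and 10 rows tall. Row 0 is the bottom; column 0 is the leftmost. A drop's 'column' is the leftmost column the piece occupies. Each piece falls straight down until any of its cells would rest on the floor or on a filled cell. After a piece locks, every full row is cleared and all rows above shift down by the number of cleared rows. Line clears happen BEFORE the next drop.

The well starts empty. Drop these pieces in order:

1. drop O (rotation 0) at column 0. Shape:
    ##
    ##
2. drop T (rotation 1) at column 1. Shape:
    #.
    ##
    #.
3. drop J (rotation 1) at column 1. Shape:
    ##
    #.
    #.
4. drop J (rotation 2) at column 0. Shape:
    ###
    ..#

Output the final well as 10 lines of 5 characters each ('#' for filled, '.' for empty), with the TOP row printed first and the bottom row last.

Drop 1: O rot0 at col 0 lands with bottom-row=0; cleared 0 line(s) (total 0); column heights now [2 2 0 0 0], max=2
Drop 2: T rot1 at col 1 lands with bottom-row=2; cleared 0 line(s) (total 0); column heights now [2 5 4 0 0], max=5
Drop 3: J rot1 at col 1 lands with bottom-row=5; cleared 0 line(s) (total 0); column heights now [2 8 8 0 0], max=8
Drop 4: J rot2 at col 0 lands with bottom-row=8; cleared 0 line(s) (total 0); column heights now [10 10 10 0 0], max=10

Answer: ###..
..#..
.##..
.#...
.#...
.#...
.##..
.#...
##...
##...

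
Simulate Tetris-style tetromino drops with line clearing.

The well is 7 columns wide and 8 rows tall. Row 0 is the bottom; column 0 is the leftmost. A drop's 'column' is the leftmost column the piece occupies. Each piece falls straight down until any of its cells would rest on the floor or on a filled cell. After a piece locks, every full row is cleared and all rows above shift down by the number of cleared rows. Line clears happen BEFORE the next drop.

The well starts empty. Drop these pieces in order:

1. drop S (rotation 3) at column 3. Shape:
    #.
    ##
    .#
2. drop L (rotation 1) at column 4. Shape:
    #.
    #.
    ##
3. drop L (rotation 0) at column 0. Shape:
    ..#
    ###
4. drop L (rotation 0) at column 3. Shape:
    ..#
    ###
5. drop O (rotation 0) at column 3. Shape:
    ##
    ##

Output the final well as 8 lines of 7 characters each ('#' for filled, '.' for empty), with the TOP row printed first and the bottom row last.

Drop 1: S rot3 at col 3 lands with bottom-row=0; cleared 0 line(s) (total 0); column heights now [0 0 0 3 2 0 0], max=3
Drop 2: L rot1 at col 4 lands with bottom-row=2; cleared 0 line(s) (total 0); column heights now [0 0 0 3 5 3 0], max=5
Drop 3: L rot0 at col 0 lands with bottom-row=0; cleared 0 line(s) (total 0); column heights now [1 1 2 3 5 3 0], max=5
Drop 4: L rot0 at col 3 lands with bottom-row=5; cleared 0 line(s) (total 0); column heights now [1 1 2 6 6 7 0], max=7
Drop 5: O rot0 at col 3 lands with bottom-row=6; cleared 0 line(s) (total 0); column heights now [1 1 2 8 8 7 0], max=8

Answer: ...##..
...###.
...###.
....#..
....#..
...###.
..###..
###.#..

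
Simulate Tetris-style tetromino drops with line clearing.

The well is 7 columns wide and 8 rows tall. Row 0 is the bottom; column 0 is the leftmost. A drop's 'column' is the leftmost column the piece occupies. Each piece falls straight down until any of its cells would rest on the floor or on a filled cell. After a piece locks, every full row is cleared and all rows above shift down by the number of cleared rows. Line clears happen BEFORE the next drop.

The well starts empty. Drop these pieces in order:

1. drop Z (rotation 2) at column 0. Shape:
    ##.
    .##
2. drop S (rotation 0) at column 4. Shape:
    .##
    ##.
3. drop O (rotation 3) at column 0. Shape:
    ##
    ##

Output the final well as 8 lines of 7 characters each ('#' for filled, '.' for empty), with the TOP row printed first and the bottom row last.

Drop 1: Z rot2 at col 0 lands with bottom-row=0; cleared 0 line(s) (total 0); column heights now [2 2 1 0 0 0 0], max=2
Drop 2: S rot0 at col 4 lands with bottom-row=0; cleared 0 line(s) (total 0); column heights now [2 2 1 0 1 2 2], max=2
Drop 3: O rot3 at col 0 lands with bottom-row=2; cleared 0 line(s) (total 0); column heights now [4 4 1 0 1 2 2], max=4

Answer: .......
.......
.......
.......
##.....
##.....
##...##
.##.##.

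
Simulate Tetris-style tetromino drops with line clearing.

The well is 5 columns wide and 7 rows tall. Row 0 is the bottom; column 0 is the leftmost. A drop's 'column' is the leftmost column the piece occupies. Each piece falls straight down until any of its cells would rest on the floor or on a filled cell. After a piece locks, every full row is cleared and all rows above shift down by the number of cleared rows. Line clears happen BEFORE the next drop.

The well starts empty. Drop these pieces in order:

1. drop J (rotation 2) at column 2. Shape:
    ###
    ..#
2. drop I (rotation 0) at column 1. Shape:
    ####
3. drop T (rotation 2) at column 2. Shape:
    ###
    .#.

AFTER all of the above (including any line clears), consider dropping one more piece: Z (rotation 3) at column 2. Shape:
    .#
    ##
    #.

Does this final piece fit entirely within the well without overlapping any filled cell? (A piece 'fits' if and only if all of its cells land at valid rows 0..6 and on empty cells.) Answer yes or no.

Drop 1: J rot2 at col 2 lands with bottom-row=0; cleared 0 line(s) (total 0); column heights now [0 0 2 2 2], max=2
Drop 2: I rot0 at col 1 lands with bottom-row=2; cleared 0 line(s) (total 0); column heights now [0 3 3 3 3], max=3
Drop 3: T rot2 at col 2 lands with bottom-row=3; cleared 0 line(s) (total 0); column heights now [0 3 5 5 5], max=5
Test piece Z rot3 at col 2 (width 2): heights before test = [0 3 5 5 5]; fits = False

Answer: no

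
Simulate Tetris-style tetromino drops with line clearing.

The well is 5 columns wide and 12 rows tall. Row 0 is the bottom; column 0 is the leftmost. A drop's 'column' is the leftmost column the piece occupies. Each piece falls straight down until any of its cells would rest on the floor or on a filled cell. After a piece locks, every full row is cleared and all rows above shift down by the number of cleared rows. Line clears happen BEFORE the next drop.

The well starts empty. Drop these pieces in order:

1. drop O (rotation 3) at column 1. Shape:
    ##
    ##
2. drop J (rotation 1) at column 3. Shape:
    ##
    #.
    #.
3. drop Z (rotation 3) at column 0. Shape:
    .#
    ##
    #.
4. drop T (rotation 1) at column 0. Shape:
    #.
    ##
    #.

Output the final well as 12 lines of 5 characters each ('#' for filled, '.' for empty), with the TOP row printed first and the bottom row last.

Answer: .....
.....
.....
.....
.....
.....
#....
##...
##...
##.##
####.
.###.

Derivation:
Drop 1: O rot3 at col 1 lands with bottom-row=0; cleared 0 line(s) (total 0); column heights now [0 2 2 0 0], max=2
Drop 2: J rot1 at col 3 lands with bottom-row=0; cleared 0 line(s) (total 0); column heights now [0 2 2 3 3], max=3
Drop 3: Z rot3 at col 0 lands with bottom-row=1; cleared 0 line(s) (total 0); column heights now [3 4 2 3 3], max=4
Drop 4: T rot1 at col 0 lands with bottom-row=3; cleared 0 line(s) (total 0); column heights now [6 5 2 3 3], max=6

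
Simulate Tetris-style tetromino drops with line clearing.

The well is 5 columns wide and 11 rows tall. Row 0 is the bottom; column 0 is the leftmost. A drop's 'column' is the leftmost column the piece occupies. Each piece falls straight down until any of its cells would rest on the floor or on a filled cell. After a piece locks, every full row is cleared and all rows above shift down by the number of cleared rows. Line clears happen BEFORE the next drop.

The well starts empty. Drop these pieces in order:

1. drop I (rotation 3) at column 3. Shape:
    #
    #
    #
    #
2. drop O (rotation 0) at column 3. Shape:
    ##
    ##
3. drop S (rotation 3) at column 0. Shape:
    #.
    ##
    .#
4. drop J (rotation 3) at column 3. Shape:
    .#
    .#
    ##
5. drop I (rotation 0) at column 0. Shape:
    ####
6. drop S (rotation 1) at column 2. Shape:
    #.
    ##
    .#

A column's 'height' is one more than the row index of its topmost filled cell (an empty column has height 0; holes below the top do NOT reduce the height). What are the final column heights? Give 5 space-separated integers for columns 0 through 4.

Drop 1: I rot3 at col 3 lands with bottom-row=0; cleared 0 line(s) (total 0); column heights now [0 0 0 4 0], max=4
Drop 2: O rot0 at col 3 lands with bottom-row=4; cleared 0 line(s) (total 0); column heights now [0 0 0 6 6], max=6
Drop 3: S rot3 at col 0 lands with bottom-row=0; cleared 0 line(s) (total 0); column heights now [3 2 0 6 6], max=6
Drop 4: J rot3 at col 3 lands with bottom-row=6; cleared 0 line(s) (total 0); column heights now [3 2 0 7 9], max=9
Drop 5: I rot0 at col 0 lands with bottom-row=7; cleared 1 line(s) (total 1); column heights now [3 2 0 7 8], max=8
Drop 6: S rot1 at col 2 lands with bottom-row=7; cleared 0 line(s) (total 1); column heights now [3 2 10 9 8], max=10

Answer: 3 2 10 9 8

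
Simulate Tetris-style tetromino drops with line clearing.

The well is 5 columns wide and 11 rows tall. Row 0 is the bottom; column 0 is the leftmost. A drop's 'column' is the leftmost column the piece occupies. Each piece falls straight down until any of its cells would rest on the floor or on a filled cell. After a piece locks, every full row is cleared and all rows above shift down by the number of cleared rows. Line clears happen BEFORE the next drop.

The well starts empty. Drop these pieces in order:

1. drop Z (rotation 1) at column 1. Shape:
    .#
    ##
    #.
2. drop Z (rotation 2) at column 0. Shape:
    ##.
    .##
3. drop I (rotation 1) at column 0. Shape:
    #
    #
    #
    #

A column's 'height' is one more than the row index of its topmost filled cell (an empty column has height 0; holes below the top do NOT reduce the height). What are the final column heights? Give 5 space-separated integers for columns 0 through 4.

Answer: 9 5 4 0 0

Derivation:
Drop 1: Z rot1 at col 1 lands with bottom-row=0; cleared 0 line(s) (total 0); column heights now [0 2 3 0 0], max=3
Drop 2: Z rot2 at col 0 lands with bottom-row=3; cleared 0 line(s) (total 0); column heights now [5 5 4 0 0], max=5
Drop 3: I rot1 at col 0 lands with bottom-row=5; cleared 0 line(s) (total 0); column heights now [9 5 4 0 0], max=9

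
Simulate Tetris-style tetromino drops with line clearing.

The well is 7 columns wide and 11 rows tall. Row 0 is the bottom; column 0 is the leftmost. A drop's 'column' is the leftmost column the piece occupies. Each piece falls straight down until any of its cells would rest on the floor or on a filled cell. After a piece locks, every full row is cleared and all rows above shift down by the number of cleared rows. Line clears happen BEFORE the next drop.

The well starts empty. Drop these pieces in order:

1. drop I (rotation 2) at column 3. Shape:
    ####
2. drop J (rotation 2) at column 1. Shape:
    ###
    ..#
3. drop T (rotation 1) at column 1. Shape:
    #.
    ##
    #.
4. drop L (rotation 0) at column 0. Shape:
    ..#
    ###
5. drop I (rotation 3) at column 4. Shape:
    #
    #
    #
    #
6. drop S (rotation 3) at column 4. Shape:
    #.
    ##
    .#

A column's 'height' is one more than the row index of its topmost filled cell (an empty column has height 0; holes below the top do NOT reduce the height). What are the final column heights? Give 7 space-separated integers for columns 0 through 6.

Drop 1: I rot2 at col 3 lands with bottom-row=0; cleared 0 line(s) (total 0); column heights now [0 0 0 1 1 1 1], max=1
Drop 2: J rot2 at col 1 lands with bottom-row=1; cleared 0 line(s) (total 0); column heights now [0 3 3 3 1 1 1], max=3
Drop 3: T rot1 at col 1 lands with bottom-row=3; cleared 0 line(s) (total 0); column heights now [0 6 5 3 1 1 1], max=6
Drop 4: L rot0 at col 0 lands with bottom-row=6; cleared 0 line(s) (total 0); column heights now [7 7 8 3 1 1 1], max=8
Drop 5: I rot3 at col 4 lands with bottom-row=1; cleared 0 line(s) (total 0); column heights now [7 7 8 3 5 1 1], max=8
Drop 6: S rot3 at col 4 lands with bottom-row=4; cleared 0 line(s) (total 0); column heights now [7 7 8 3 7 6 1], max=8

Answer: 7 7 8 3 7 6 1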